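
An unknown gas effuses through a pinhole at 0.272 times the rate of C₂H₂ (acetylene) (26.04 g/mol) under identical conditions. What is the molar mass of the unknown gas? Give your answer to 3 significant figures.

Since effusion rate ∝ 1/√M, rate_X/rate_C₂H₂ = √(M_C₂H₂/M_X).
0.272 = √(26.04/M_X)
M_X = 26.04 / 0.272² = 26.04 / 0.07398 = 352 g/mol

352 g/mol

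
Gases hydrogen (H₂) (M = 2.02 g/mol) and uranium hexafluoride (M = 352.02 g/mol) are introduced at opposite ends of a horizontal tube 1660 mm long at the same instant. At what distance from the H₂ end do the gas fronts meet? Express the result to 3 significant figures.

Graham's law gives d_H₂/d_UF₆ = rate_H₂/rate_UF₆ = √(M_UF₆/M_H₂) = √(352.02/2.02) = 13.20.
With d_H₂ + d_UF₆ = 1660 mm, d_UF₆ = 1660/(1 + 13.20) = 116.9 mm.
d_H₂ = 1660 − 116.9 = 1540 mm.

1540 mm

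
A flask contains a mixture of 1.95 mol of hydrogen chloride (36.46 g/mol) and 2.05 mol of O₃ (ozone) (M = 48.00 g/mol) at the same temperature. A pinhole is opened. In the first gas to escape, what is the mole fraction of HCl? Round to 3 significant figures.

Each component's effusion rate ∝ (its partial pressure)·(1/√M) ∝ n_i/√M_i.
Mole fraction of HCl in the effusate = (n_HCl/√M_HCl) / (n_HCl/√M_HCl + n_O₃/√M_O₃)
= (1.95/√36.46) / (1.95/√36.46 + 2.05/√48.00) = 0.3229/(0.3229 + 0.2959) = 0.522.

0.522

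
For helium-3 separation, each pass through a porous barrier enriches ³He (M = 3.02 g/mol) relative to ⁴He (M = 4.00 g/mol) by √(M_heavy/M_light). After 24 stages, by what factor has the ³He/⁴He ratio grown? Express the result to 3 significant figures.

29.1

The single-stage factor is √(M_heavy/M_light), so 24 stages give [√(4.00/3.02)]^24 = (4.00/3.02)^(24/2).
= 1.32450^12 = 29.1.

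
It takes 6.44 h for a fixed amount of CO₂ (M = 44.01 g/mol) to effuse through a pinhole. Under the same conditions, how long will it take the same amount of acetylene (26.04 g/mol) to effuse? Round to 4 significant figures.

Graham's law gives t_C₂H₂/t_CO₂ = √(M_C₂H₂/M_CO₂) = √(26.04/44.01) = √0.5917 = 0.7692.
So the time for C₂H₂ is 6.44 × 0.7692 = 4.954 h.

4.954 h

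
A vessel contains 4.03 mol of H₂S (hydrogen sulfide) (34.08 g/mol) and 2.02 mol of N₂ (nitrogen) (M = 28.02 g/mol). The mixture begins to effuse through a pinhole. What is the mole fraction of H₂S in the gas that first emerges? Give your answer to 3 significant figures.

0.644

Effusion rate of each component ∝ n_i/√M_i (partial pressure × 1/√M).
x_H₂S(eff) = (n_H₂S/√M_H₂S) / (n_H₂S/√M_H₂S + n_N₂/√M_N₂)
= (4.03/√34.08) / (4.03/√34.08 + 2.02/√28.02) = 0.6903/(0.6903 + 0.3816) = 0.644.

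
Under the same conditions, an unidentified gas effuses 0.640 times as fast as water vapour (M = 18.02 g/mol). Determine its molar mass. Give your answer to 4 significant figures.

Since effusion rate ∝ 1/√M, rate_X/rate_H₂O = √(M_H₂O/M_X).
0.640 = √(18.02/M_X)
M_X = 18.02 / 0.640² = 18.02 / 0.4096 = 43.99 g/mol

43.99 g/mol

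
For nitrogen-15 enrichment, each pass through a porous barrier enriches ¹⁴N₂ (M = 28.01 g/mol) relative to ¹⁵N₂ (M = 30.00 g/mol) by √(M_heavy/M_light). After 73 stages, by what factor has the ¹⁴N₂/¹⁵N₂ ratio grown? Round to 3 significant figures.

12.2

Each stage multiplies the ratio by α = √(30.00/28.01), so after 73 stages the overall factor is α^73 = (30.00/28.01)^(73/2).
= 1.07105^(73/2) = 12.2.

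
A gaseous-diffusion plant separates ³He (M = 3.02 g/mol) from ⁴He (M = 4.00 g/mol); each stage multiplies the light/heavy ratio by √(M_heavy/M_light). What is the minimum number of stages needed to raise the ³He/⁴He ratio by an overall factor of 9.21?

With α = √(4.00/3.02) per stage, ln α = ½ ln(1.32450) = 0.1405.
Need α^N ≥ 9.21 ⇒ N ≥ ln(9.21) / ln α = 2.220 / 0.1405 = 15.80.
Minimum whole number of stages: N = 16.

16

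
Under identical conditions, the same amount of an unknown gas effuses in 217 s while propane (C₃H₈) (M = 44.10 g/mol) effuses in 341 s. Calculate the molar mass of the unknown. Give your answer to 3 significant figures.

17.9 g/mol

From Graham's law, t_X/t_C₃H₈ = √(M_X/M_C₃H₈).
217/341 = 0.6364 = √(M_X/44.10)
M_X = 44.10 × 0.6364² = 44.10 × 0.4050 = 17.9 g/mol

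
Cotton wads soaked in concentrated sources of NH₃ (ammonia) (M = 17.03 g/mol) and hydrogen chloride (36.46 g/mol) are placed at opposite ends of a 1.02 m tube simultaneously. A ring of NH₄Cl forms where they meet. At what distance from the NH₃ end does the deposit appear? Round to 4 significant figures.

0.6059 m

In equal time, each gas travels a distance ∝ its rate ∝ 1/√M, so d_NH₃/d_HCl = √(M_HCl/M_NH₃) = √(36.46/17.03) = 1.463.
With d_NH₃ + d_HCl = 1.02 m, d_HCl = 1.02/(1 + 1.463) = 0.4141 m.
d_NH₃ = 1.02 − 0.4141 = 0.6059 m.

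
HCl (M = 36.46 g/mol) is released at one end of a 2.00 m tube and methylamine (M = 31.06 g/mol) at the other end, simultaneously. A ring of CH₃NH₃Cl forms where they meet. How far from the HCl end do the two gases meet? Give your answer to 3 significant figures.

The fronts meet when d_HCl + d_CH₃NH₂ = L with d_HCl/d_CH₃NH₂ = √(M_CH₃NH₂/M_HCl) (Graham's law). Here √(M_CH₃NH₂/M_HCl) = √(31.06/36.46) = 0.9230.
With d_HCl + d_CH₃NH₂ = 2.00 m, d_CH₃NH₂ = 2.00/(1 + 0.9230) = 1.040 m.
d_HCl = 2.00 − 1.040 = 0.960 m.

0.960 m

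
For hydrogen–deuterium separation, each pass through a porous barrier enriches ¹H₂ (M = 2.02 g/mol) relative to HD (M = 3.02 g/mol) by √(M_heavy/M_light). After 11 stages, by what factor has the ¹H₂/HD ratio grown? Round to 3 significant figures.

9.13

After 11 stages the ratio has grown by (√(3.02/2.02))^11 = (3.02/2.02)^(11/2).
= 1.49505^(11/2) = 9.13.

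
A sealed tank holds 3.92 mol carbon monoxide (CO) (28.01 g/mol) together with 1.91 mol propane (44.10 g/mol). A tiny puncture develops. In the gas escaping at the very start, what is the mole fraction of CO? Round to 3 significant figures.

0.720

The effusion rate of species i is ∝ p_i/√M_i ∝ n_i/√M_i.
Mole fraction of CO in the effusate = (n_CO/√M_CO) / (n_CO/√M_CO + n_C₃H₈/√M_C₃H₈)
= (3.92/√28.01) / (3.92/√28.01 + 1.91/√44.10) = 0.7407/(0.7407 + 0.2876) = 0.720.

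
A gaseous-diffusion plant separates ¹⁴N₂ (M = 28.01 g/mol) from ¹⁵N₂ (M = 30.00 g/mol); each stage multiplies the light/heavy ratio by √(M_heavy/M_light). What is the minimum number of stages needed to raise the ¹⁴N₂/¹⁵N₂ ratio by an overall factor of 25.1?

94

With α = √(30.00/28.01) per stage, ln α = ½ ln(1.07105) = 0.03432.
Need α^N ≥ 25.1 ⇒ N ≥ ln(25.1) / ln α = 3.223 / 0.03432 = 93.91.
So at least 94 stages are needed.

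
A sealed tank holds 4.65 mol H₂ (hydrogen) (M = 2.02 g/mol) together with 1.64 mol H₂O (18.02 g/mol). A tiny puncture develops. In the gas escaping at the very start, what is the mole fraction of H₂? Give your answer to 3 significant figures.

Rate_i ∝ x_i/√M_i (Graham's law weighted by mole fraction), so the effusate composition follows n_i/√M_i.
So x_H₂ in the escaping gas = (n_H₂/√M_H₂) / Σ(n_i/√M_i)
= (4.65/√2.02) / (4.65/√2.02 + 1.64/√18.02) = 3.272/(3.272 + 0.3863) = 0.894.

0.894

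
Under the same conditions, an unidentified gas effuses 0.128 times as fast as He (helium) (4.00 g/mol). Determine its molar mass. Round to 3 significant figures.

From Graham's law, rate_X/rate_He = √(M_He/M_X).
0.128 = √(4.00/M_X)
M_X = 4.00 / 0.128² = 4.00 / 0.01638 = 244 g/mol

244 g/mol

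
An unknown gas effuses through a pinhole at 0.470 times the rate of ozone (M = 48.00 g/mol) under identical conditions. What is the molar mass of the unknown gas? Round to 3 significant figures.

217 g/mol

Graham's law gives rate_X/rate_O₃ = √(M_O₃/M_X).
0.470 = √(48.00/M_X)
M_X = 48.00 / 0.470² = 48.00 / 0.2209 = 217 g/mol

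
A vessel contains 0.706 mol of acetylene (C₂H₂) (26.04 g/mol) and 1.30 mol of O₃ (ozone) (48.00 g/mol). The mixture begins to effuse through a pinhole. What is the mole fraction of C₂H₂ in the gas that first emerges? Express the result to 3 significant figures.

Each component's effusion rate ∝ (its partial pressure)·(1/√M) ∝ n_i/√M_i.
So x_C₂H₂ in the escaping gas = (n_C₂H₂/√M_C₂H₂) / Σ(n_i/√M_i)
= (0.706/√26.04) / (0.706/√26.04 + 1.30/√48.00) = 0.1384/(0.1384 + 0.1876) = 0.424.

0.424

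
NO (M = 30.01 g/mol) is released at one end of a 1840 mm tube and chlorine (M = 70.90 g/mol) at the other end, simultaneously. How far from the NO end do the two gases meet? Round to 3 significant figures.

1110 mm

In equal time, each gas travels a distance ∝ its rate ∝ 1/√M, so d_NO/d_Cl₂ = √(M_Cl₂/M_NO) = √(70.90/30.01) = 1.537.
With d_NO + d_Cl₂ = 1840 mm, d_Cl₂ = 1840/(1 + 1.537) = 725.2 mm.
d_NO = 1840 − 725.2 = 1110 mm.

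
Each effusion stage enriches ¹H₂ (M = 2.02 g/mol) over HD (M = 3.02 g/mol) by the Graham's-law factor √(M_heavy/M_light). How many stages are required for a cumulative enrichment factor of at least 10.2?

12

Per stage α = (3.02/2.02)^(1/2) = 1.49505^0.5, giving ln α = 0.2011.
Need α^N ≥ 10.2 ⇒ N ≥ ln(10.2) / ln α = 2.322 / 0.2011 = 11.55.
Rounding up, N = 12 stages.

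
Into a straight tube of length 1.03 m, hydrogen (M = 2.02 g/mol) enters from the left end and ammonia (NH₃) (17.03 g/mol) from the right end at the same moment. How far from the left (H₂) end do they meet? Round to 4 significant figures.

The fronts meet when d_H₂ + d_NH₃ = L with d_H₂/d_NH₃ = √(M_NH₃/M_H₂) (Graham's law). Here √(M_NH₃/M_H₂) = √(17.03/2.02) = 2.904.
With d_H₂ + d_NH₃ = 1.03 m, d_NH₃ = 1.03/(1 + 2.904) = 0.2639 m.
d_H₂ = 1.03 − 0.2639 = 0.7661 m.

0.7661 m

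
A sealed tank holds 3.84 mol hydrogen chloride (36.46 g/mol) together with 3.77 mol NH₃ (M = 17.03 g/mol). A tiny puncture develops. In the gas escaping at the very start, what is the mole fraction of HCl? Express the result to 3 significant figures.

0.410

Effusion rate of each component ∝ n_i/√M_i (partial pressure × 1/√M).
So x_HCl in the escaping gas = (n_HCl/√M_HCl) / Σ(n_i/√M_i)
= (3.84/√36.46) / (3.84/√36.46 + 3.77/√17.03) = 0.6359/(0.6359 + 0.9136) = 0.410.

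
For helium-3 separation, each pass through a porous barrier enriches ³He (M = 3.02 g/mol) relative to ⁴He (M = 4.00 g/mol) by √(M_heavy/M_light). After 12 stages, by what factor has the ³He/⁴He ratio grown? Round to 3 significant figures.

5.40

Each stage multiplies the ratio by α = √(4.00/3.02), so after 12 stages the overall factor is α^12 = (4.00/3.02)^(12/2).
= 1.32450^6 = 5.40.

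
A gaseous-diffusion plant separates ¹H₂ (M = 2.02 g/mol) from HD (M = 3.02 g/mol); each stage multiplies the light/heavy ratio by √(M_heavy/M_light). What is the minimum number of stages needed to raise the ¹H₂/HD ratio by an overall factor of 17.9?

Single-stage factor α = √(3.02/2.02), so ln α = ½ ln(1.49505) = 0.2011.
Need α^N ≥ 17.9 ⇒ N ≥ ln(17.9) / ln α = 2.885 / 0.2011 = 14.35.
So at least 15 stages are needed.

15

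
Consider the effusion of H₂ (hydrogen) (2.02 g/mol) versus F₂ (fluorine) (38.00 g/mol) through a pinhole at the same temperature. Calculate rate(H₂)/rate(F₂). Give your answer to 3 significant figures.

Since effusion rate ∝ 1/√M, rate_H₂/rate_F₂ = √(M_F₂/M_H₂) = √(38.00/2.02) = √18.81 = 4.34.

4.34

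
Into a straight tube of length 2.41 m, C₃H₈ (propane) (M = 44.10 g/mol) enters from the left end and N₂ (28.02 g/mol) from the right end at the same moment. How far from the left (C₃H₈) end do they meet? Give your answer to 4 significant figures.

1.069 m

Distances travelled in equal time are proportional to diffusion rates, so d_C₃H₈/d_N₂ = √(M_N₂/M_C₃H₈) = √(28.02/44.10) = 0.7971.
With d_C₃H₈ + d_N₂ = 2.41 m, d_N₂ = 2.41/(1 + 0.7971) = 1.341 m.
d_C₃H₈ = 2.41 − 1.341 = 1.069 m.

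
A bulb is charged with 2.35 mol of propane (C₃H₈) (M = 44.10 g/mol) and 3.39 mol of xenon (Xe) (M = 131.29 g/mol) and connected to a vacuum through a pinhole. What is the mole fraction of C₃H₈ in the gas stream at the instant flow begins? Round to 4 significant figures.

0.5446

The effusion rate of species i is ∝ p_i/√M_i ∝ n_i/√M_i.
Mole fraction of C₃H₈ in the effusate = (n_C₃H₈/√M_C₃H₈) / (n_C₃H₈/√M_C₃H₈ + n_Xe/√M_Xe)
= (2.35/√44.10) / (2.35/√44.10 + 3.39/√131.29) = 0.3539/(0.3539 + 0.2959) = 0.5446.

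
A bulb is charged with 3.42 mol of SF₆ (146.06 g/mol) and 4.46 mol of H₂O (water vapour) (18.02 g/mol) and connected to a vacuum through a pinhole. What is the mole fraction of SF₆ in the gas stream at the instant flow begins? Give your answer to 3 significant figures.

0.212

Effusion rate of each component ∝ n_i/√M_i (partial pressure × 1/√M).
x_SF₆(eff) = (n_SF₆/√M_SF₆) / (n_SF₆/√M_SF₆ + n_H₂O/√M_H₂O)
= (3.42/√146.06) / (3.42/√146.06 + 4.46/√18.02) = 0.2830/(0.2830 + 1.051) = 0.212.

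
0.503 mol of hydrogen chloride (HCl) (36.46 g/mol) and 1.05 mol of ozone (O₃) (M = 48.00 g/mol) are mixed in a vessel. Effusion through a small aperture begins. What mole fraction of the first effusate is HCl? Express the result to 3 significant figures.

0.355

Each component's effusion rate ∝ (its partial pressure)·(1/√M) ∝ n_i/√M_i.
x_HCl(eff) = (n_HCl/√M_HCl) / (n_HCl/√M_HCl + n_O₃/√M_O₃)
= (0.503/√36.46) / (0.503/√36.46 + 1.05/√48.00) = 0.08330/(0.08330 + 0.1516) = 0.355.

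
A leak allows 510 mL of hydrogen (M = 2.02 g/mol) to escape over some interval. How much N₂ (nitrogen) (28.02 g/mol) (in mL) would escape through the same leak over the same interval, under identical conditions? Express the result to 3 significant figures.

137 mL

Graham's law gives rate_N₂/rate_H₂ = √(M_H₂/M_N₂) = √(2.02/28.02) = √0.07209 = 0.2685.
So the volume for N₂ is 510 × 0.2685 = 137 mL.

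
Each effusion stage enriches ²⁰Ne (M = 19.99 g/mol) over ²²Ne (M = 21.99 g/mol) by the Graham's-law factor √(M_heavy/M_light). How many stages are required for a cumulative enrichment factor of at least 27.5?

With α = √(21.99/19.99) per stage, ln α = ½ ln(1.10005) = 0.04768.
Need α^N ≥ 27.5 ⇒ N ≥ ln(27.5) / ln α = 3.314 / 0.04768 = 69.51.
Rounding up, N = 70 stages.

70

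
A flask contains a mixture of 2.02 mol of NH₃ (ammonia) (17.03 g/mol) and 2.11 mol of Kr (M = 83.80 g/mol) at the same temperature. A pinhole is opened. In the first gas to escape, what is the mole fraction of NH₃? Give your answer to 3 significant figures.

0.680

Rate_i ∝ x_i/√M_i (Graham's law weighted by mole fraction), so the effusate composition follows n_i/√M_i.
So x_NH₃ in the escaping gas = (n_NH₃/√M_NH₃) / Σ(n_i/√M_i)
= (2.02/√17.03) / (2.02/√17.03 + 2.11/√83.80) = 0.4895/(0.4895 + 0.2305) = 0.680.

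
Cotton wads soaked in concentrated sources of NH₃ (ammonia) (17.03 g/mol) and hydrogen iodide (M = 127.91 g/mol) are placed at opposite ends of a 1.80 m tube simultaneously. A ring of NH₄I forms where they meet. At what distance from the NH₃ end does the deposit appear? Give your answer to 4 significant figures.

1.319 m

Distances travelled in equal time are proportional to diffusion rates, so d_NH₃/d_HI = √(M_HI/M_NH₃) = √(127.91/17.03) = 2.741.
With d_NH₃ + d_HI = 1.80 m, d_HI = 1.80/(1 + 2.741) = 0.4812 m.
d_NH₃ = 1.80 − 0.4812 = 1.319 m.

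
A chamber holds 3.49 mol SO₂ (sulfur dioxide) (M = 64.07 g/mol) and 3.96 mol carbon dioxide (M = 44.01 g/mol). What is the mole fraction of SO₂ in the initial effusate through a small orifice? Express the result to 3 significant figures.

0.422

The effusion rate of species i is ∝ p_i/√M_i ∝ n_i/√M_i.
x_SO₂(eff) = (n_SO₂/√M_SO₂) / (n_SO₂/√M_SO₂ + n_CO₂/√M_CO₂)
= (3.49/√64.07) / (3.49/√64.07 + 3.96/√44.01) = 0.4360/(0.4360 + 0.5969) = 0.422.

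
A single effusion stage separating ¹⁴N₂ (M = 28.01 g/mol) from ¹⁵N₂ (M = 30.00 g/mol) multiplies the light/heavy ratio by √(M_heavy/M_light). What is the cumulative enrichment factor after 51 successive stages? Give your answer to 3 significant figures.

5.76

Each stage multiplies the ratio by α = √(30.00/28.01), so after 51 stages the overall factor is α^51 = (30.00/28.01)^(51/2).
= 1.07105^(51/2) = 5.76.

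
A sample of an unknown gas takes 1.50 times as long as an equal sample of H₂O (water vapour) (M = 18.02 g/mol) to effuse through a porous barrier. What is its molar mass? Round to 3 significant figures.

40.5 g/mol

Graham's law gives t_X/t_H₂O = √(M_X/M_H₂O).
1.50 = √(M_X/18.02)
M_X = 18.02 × 1.50² = 18.02 × 2.250 = 40.5 g/mol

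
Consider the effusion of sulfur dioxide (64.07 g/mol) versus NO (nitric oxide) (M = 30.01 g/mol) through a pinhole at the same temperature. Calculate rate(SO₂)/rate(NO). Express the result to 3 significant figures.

0.684

Since effusion rate ∝ 1/√M, rate_SO₂/rate_NO = √(M_NO/M_SO₂) = √(30.01/64.07) = √0.4684 = 0.684.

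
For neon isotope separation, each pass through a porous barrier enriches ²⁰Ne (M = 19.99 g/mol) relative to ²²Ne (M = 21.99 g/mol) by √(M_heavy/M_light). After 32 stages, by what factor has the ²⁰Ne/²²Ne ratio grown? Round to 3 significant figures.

4.60

The single-stage factor is √(M_heavy/M_light), so 32 stages give [√(21.99/19.99)]^32 = (21.99/19.99)^(32/2).
= 1.10005^16 = 4.60.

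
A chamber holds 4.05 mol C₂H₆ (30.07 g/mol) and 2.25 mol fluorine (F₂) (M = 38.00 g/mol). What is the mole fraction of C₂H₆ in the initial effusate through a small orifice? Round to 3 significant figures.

Rate_i ∝ x_i/√M_i (Graham's law weighted by mole fraction), so the effusate composition follows n_i/√M_i.
Mole fraction of C₂H₆ in the effusate = (n_C₂H₆/√M_C₂H₆) / (n_C₂H₆/√M_C₂H₆ + n_F₂/√M_F₂)
= (4.05/√30.07) / (4.05/√30.07 + 2.25/√38.00) = 0.7386/(0.7386 + 0.3650) = 0.669.

0.669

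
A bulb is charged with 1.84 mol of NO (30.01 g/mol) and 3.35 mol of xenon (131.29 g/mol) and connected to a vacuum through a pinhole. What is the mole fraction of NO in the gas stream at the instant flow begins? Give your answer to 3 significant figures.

Effusion rate of each component ∝ n_i/√M_i (partial pressure × 1/√M).
x_NO(eff) = (n_NO/√M_NO) / (n_NO/√M_NO + n_Xe/√M_Xe)
= (1.84/√30.01) / (1.84/√30.01 + 3.35/√131.29) = 0.3359/(0.3359 + 0.2924) = 0.535.

0.535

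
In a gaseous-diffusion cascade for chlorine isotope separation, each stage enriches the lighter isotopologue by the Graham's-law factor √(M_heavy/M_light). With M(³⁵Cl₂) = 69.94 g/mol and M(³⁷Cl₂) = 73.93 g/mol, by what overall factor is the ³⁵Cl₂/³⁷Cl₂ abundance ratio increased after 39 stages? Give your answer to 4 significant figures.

2.950

Each stage multiplies the ratio by α = √(73.93/69.94), so after 39 stages the overall factor is α^39 = (73.93/69.94)^(39/2).
= 1.05705^(39/2) = 2.950.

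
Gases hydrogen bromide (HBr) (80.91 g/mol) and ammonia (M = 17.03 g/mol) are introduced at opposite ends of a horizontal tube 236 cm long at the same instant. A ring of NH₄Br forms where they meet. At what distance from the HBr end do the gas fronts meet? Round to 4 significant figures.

74.22 cm

In equal time, each gas travels a distance ∝ its rate ∝ 1/√M, so d_HBr/d_NH₃ = √(M_NH₃/M_HBr) = √(17.03/80.91) = 0.4588.
With d_HBr + d_NH₃ = 236 cm, d_NH₃ = 236/(1 + 0.4588) = 161.8 cm.
d_HBr = 236 − 161.8 = 74.22 cm.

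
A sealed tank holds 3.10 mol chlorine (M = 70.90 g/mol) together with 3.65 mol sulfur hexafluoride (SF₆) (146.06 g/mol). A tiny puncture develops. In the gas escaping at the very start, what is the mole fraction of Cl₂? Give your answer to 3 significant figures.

Each component's effusion rate ∝ (its partial pressure)·(1/√M) ∝ n_i/√M_i.
So x_Cl₂ in the escaping gas = (n_Cl₂/√M_Cl₂) / Σ(n_i/√M_i)
= (3.10/√70.90) / (3.10/√70.90 + 3.65/√146.06) = 0.3682/(0.3682 + 0.3020) = 0.549.

0.549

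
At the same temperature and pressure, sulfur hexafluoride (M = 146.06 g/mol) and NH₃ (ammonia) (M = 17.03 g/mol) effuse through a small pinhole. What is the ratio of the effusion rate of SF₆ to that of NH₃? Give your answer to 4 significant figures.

By Graham's law, rate_SF₆/rate_NH₃ = √(M_NH₃/M_SF₆) = √(17.03/146.06) = √0.1166 = 0.3415.

0.3415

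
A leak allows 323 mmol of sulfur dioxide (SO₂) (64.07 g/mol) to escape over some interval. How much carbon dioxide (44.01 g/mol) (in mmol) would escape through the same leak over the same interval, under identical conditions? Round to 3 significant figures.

From Graham's law, rate_CO₂/rate_SO₂ = √(M_SO₂/M_CO₂) = √(64.07/44.01) = √1.456 = 1.207.
So the amount for CO₂ is 323 × 1.207 = 390 mmol.

390 mmol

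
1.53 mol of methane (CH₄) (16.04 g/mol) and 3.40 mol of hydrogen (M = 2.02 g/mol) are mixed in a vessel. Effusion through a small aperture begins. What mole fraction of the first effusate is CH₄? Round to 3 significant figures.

Rate_i ∝ x_i/√M_i (Graham's law weighted by mole fraction), so the effusate composition follows n_i/√M_i.
So x_CH₄ in the escaping gas = (n_CH₄/√M_CH₄) / Σ(n_i/√M_i)
= (1.53/√16.04) / (1.53/√16.04 + 3.40/√2.02) = 0.3820/(0.3820 + 2.392) = 0.138.

0.138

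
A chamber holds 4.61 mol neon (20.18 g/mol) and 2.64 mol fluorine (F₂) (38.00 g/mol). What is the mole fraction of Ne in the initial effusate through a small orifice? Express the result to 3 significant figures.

The effusion rate of species i is ∝ p_i/√M_i ∝ n_i/√M_i.
Mole fraction of Ne in the effusate = (n_Ne/√M_Ne) / (n_Ne/√M_Ne + n_F₂/√M_F₂)
= (4.61/√20.18) / (4.61/√20.18 + 2.64/√38.00) = 1.026/(1.026 + 0.4283) = 0.706.

0.706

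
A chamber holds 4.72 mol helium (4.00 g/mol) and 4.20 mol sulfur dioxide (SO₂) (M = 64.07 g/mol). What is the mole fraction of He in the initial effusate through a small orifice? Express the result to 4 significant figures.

0.8181

Each component's effusion rate ∝ (its partial pressure)·(1/√M) ∝ n_i/√M_i.
So x_He in the escaping gas = (n_He/√M_He) / Σ(n_i/√M_i)
= (4.72/√4.00) / (4.72/√4.00 + 4.20/√64.07) = 2.360/(2.360 + 0.5247) = 0.8181.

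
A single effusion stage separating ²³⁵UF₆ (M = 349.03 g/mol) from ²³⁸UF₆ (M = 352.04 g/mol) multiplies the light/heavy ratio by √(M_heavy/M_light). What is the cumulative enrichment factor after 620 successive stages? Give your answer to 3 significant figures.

14.3

The single-stage factor is √(M_heavy/M_light), so 620 stages give [√(352.04/349.03)]^620 = (352.04/349.03)^(620/2).
= 1.00862^310 = 14.3.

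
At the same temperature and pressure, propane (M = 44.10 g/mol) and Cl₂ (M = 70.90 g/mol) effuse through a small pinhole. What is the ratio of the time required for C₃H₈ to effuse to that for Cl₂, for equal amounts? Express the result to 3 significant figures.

Since effusion rate ∝ 1/√M, t_C₃H₈/t_Cl₂ = √(M_C₃H₈/M_Cl₂) = √(44.10/70.90) = √0.6220 = 0.789.

0.789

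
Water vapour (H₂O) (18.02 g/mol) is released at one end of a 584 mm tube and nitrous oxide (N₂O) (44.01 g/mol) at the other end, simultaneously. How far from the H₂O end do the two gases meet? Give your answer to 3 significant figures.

356 mm

In equal time, each gas travels a distance ∝ its rate ∝ 1/√M, so d_H₂O/d_N₂O = √(M_N₂O/M_H₂O) = √(44.01/18.02) = 1.563.
With d_H₂O + d_N₂O = 584 mm, d_N₂O = 584/(1 + 1.563) = 227.9 mm.
d_H₂O = 584 − 227.9 = 356 mm.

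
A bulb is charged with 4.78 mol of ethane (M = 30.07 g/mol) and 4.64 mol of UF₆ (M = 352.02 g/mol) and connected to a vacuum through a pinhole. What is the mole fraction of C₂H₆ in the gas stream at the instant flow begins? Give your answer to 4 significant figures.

0.7790

Effusion rate of each component ∝ n_i/√M_i (partial pressure × 1/√M).
x_C₂H₆(eff) = (n_C₂H₆/√M_C₂H₆) / (n_C₂H₆/√M_C₂H₆ + n_UF₆/√M_UF₆)
= (4.78/√30.07) / (4.78/√30.07 + 4.64/√352.02) = 0.8717/(0.8717 + 0.2473) = 0.7790.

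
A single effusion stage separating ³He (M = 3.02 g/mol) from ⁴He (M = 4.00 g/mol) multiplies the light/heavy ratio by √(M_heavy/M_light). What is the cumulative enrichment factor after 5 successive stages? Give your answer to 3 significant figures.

2.02

The single-stage factor is √(M_heavy/M_light), so 5 stages give [√(4.00/3.02)]^5 = (4.00/3.02)^(5/2).
= 1.32450^(5/2) = 2.02.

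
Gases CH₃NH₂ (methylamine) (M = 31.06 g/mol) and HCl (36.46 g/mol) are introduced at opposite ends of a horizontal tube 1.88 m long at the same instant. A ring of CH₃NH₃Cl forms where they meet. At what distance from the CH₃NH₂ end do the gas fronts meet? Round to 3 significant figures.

Graham's law gives d_CH₃NH₂/d_HCl = rate_CH₃NH₂/rate_HCl = √(M_HCl/M_CH₃NH₂) = √(36.46/31.06) = 1.083.
With d_CH₃NH₂ + d_HCl = 1.88 m, d_HCl = 1.88/(1 + 1.083) = 0.9024 m.
d_CH₃NH₂ = 1.88 − 0.9024 = 0.978 m.

0.978 m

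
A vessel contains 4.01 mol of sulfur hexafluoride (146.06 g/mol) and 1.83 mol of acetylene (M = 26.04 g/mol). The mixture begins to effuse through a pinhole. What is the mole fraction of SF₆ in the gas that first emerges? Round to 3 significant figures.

0.481

Effusion rate of each component ∝ n_i/√M_i (partial pressure × 1/√M).
x_SF₆(eff) = (n_SF₆/√M_SF₆) / (n_SF₆/√M_SF₆ + n_C₂H₂/√M_C₂H₂)
= (4.01/√146.06) / (4.01/√146.06 + 1.83/√26.04) = 0.3318/(0.3318 + 0.3586) = 0.481.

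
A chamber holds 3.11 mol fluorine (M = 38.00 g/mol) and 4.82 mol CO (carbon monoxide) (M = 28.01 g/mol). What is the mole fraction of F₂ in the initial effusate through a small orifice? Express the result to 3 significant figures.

Effusion rate of each component ∝ n_i/√M_i (partial pressure × 1/√M).
x_F₂(eff) = (n_F₂/√M_F₂) / (n_F₂/√M_F₂ + n_CO/√M_CO)
= (3.11/√38.00) / (3.11/√38.00 + 4.82/√28.01) = 0.5045/(0.5045 + 0.9107) = 0.356.

0.356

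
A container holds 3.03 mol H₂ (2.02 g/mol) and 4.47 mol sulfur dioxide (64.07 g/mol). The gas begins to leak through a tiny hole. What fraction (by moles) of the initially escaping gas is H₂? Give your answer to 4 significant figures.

Effusion rate of each component ∝ n_i/√M_i (partial pressure × 1/√M).
So x_H₂ in the escaping gas = (n_H₂/√M_H₂) / Σ(n_i/√M_i)
= (3.03/√2.02) / (3.03/√2.02 + 4.47/√64.07) = 2.132/(2.132 + 0.5584) = 0.7924.

0.7924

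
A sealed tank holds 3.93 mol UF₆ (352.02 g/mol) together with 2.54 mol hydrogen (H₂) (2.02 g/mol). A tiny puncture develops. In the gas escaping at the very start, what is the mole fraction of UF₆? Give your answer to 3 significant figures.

Each component's effusion rate ∝ (its partial pressure)·(1/√M) ∝ n_i/√M_i.
x_UF₆(eff) = (n_UF₆/√M_UF₆) / (n_UF₆/√M_UF₆ + n_H₂/√M_H₂)
= (3.93/√352.02) / (3.93/√352.02 + 2.54/√2.02) = 0.2095/(0.2095 + 1.787) = 0.105.

0.105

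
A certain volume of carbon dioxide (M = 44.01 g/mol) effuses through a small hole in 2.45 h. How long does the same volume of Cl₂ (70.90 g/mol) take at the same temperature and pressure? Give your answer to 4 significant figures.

By Graham's law, t_Cl₂/t_CO₂ = √(M_Cl₂/M_CO₂) = √(70.90/44.01) = √1.611 = 1.269.
So the time for Cl₂ is 2.45 × 1.269 = 3.110 h.

3.110 h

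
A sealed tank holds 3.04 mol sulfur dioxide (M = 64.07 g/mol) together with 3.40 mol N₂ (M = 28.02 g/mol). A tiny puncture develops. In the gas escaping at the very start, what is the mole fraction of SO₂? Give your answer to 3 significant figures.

The effusion rate of species i is ∝ p_i/√M_i ∝ n_i/√M_i.
x_SO₂(eff) = (n_SO₂/√M_SO₂) / (n_SO₂/√M_SO₂ + n_N₂/√M_N₂)
= (3.04/√64.07) / (3.04/√64.07 + 3.40/√28.02) = 0.3798/(0.3798 + 0.6423) = 0.372.

0.372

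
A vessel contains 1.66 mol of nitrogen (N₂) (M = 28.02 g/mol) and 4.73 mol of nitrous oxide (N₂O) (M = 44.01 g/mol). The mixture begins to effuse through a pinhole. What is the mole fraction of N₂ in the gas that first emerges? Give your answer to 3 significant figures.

Effusion rate of each component ∝ n_i/√M_i (partial pressure × 1/√M).
x_N₂(eff) = (n_N₂/√M_N₂) / (n_N₂/√M_N₂ + n_N₂O/√M_N₂O)
= (1.66/√28.02) / (1.66/√28.02 + 4.73/√44.01) = 0.3136/(0.3136 + 0.7130) = 0.305.

0.305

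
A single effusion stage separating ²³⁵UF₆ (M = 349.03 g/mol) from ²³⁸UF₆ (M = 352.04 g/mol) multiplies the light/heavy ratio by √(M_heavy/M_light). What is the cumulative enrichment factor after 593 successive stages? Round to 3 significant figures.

Overall factor = α^593 with α = √(352.04/349.03), i.e. (352.04/349.03)^(593/2).
= 1.00862^(593/2) = 12.8.

12.8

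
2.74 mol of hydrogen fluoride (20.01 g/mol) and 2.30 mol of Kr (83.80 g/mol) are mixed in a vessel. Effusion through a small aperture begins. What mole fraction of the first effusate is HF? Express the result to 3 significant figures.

0.709

Each component's effusion rate ∝ (its partial pressure)·(1/√M) ∝ n_i/√M_i.
x_HF(eff) = (n_HF/√M_HF) / (n_HF/√M_HF + n_Kr/√M_Kr)
= (2.74/√20.01) / (2.74/√20.01 + 2.30/√83.80) = 0.6125/(0.6125 + 0.2512) = 0.709.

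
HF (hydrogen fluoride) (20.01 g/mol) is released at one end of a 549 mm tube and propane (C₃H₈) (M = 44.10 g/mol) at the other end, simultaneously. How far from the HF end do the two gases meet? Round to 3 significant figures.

328 mm

Graham's law gives d_HF/d_C₃H₈ = rate_HF/rate_C₃H₈ = √(M_C₃H₈/M_HF) = √(44.10/20.01) = 1.485.
With d_HF + d_C₃H₈ = 549 mm, d_C₃H₈ = 549/(1 + 1.485) = 221.0 mm.
d_HF = 549 − 221.0 = 328 mm.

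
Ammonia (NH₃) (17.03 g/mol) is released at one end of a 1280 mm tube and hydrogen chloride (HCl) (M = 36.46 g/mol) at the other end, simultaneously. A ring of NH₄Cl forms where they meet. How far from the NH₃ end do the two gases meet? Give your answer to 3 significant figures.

The fronts meet when d_NH₃ + d_HCl = L with d_NH₃/d_HCl = √(M_HCl/M_NH₃) (Graham's law). Here √(M_HCl/M_NH₃) = √(36.46/17.03) = 1.463.
With d_NH₃ + d_HCl = 1280 mm, d_HCl = 1280/(1 + 1.463) = 519.7 mm.
d_NH₃ = 1280 − 519.7 = 760 mm.

760 mm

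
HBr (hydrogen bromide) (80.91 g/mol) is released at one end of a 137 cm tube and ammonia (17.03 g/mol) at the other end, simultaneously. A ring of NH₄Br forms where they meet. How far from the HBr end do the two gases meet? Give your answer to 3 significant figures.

The fronts meet when d_HBr + d_NH₃ = L with d_HBr/d_NH₃ = √(M_NH₃/M_HBr) (Graham's law). Here √(M_NH₃/M_HBr) = √(17.03/80.91) = 0.4588.
With d_HBr + d_NH₃ = 137 cm, d_NH₃ = 137/(1 + 0.4588) = 93.91 cm.
d_HBr = 137 − 93.91 = 43.1 cm.

43.1 cm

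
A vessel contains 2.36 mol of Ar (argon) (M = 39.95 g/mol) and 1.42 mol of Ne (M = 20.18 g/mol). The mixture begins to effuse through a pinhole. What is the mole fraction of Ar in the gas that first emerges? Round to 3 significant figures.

0.542

Each component's effusion rate ∝ (its partial pressure)·(1/√M) ∝ n_i/√M_i.
x_Ar(eff) = (n_Ar/√M_Ar) / (n_Ar/√M_Ar + n_Ne/√M_Ne)
= (2.36/√39.95) / (2.36/√39.95 + 1.42/√20.18) = 0.3734/(0.3734 + 0.3161) = 0.542.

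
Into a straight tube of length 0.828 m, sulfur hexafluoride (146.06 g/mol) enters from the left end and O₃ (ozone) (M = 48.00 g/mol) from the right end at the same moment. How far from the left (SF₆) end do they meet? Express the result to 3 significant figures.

Graham's law gives d_SF₆/d_O₃ = rate_SF₆/rate_O₃ = √(M_O₃/M_SF₆) = √(48.00/146.06) = 0.5733.
With d_SF₆ + d_O₃ = 0.828 m, d_O₃ = 0.828/(1 + 0.5733) = 0.5263 m.
d_SF₆ = 0.828 − 0.5263 = 0.302 m.

0.302 m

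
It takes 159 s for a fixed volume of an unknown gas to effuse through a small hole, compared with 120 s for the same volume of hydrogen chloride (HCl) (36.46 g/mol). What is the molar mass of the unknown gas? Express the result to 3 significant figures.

64.0 g/mol

Since effusion rate ∝ 1/√M, t_X/t_HCl = √(M_X/M_HCl).
159/120 = 1.325 = √(M_X/36.46)
M_X = 36.46 × 1.325² = 36.46 × 1.756 = 64.0 g/mol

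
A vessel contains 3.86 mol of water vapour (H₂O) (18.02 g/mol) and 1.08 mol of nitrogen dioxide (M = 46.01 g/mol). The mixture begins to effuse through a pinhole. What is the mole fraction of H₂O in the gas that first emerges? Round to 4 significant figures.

The effusion rate of species i is ∝ p_i/√M_i ∝ n_i/√M_i.
x_H₂O(eff) = (n_H₂O/√M_H₂O) / (n_H₂O/√M_H₂O + n_NO₂/√M_NO₂)
= (3.86/√18.02) / (3.86/√18.02 + 1.08/√46.01) = 0.9093/(0.9093 + 0.1592) = 0.8510.

0.8510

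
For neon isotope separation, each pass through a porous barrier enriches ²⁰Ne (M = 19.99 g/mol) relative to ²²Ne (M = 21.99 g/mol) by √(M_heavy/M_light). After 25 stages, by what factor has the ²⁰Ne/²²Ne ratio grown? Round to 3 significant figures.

3.29

Each stage multiplies the ratio by α = √(21.99/19.99), so after 25 stages the overall factor is α^25 = (21.99/19.99)^(25/2).
= 1.10005^(25/2) = 3.29.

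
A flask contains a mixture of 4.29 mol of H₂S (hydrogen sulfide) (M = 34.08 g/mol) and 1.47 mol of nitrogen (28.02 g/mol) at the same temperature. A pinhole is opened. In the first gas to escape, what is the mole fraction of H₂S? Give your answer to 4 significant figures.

Effusion rate of each component ∝ n_i/√M_i (partial pressure × 1/√M).
x_H₂S(eff) = (n_H₂S/√M_H₂S) / (n_H₂S/√M_H₂S + n_N₂/√M_N₂)
= (4.29/√34.08) / (4.29/√34.08 + 1.47/√28.02) = 0.7349/(0.7349 + 0.2777) = 0.7257.

0.7257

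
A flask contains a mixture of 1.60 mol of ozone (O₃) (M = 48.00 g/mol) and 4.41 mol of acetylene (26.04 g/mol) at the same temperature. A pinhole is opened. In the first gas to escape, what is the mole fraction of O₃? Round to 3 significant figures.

0.211

Each component's effusion rate ∝ (its partial pressure)·(1/√M) ∝ n_i/√M_i.
Mole fraction of O₃ in the effusate = (n_O₃/√M_O₃) / (n_O₃/√M_O₃ + n_C₂H₂/√M_C₂H₂)
= (1.60/√48.00) / (1.60/√48.00 + 4.41/√26.04) = 0.2309/(0.2309 + 0.8642) = 0.211.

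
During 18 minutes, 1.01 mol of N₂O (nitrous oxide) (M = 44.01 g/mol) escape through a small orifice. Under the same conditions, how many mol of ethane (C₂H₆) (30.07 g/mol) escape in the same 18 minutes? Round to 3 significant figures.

From Graham's law, rate_C₂H₆/rate_N₂O = √(M_N₂O/M_C₂H₆) = √(44.01/30.07) = √1.464 = 1.210.
So the amount for C₂H₆ is 1.01 × 1.210 = 1.22 mol.

1.22 mol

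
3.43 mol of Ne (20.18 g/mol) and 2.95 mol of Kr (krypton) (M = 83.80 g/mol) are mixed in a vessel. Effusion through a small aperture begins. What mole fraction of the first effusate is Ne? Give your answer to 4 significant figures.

0.7032

Effusion rate of each component ∝ n_i/√M_i (partial pressure × 1/√M).
Mole fraction of Ne in the effusate = (n_Ne/√M_Ne) / (n_Ne/√M_Ne + n_Kr/√M_Kr)
= (3.43/√20.18) / (3.43/√20.18 + 2.95/√83.80) = 0.7635/(0.7635 + 0.3223) = 0.7032.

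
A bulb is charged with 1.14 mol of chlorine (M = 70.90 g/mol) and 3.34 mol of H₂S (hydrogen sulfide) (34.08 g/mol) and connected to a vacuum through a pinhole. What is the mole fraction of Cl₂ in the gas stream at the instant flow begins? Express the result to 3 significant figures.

Rate_i ∝ x_i/√M_i (Graham's law weighted by mole fraction), so the effusate composition follows n_i/√M_i.
Mole fraction of Cl₂ in the effusate = (n_Cl₂/√M_Cl₂) / (n_Cl₂/√M_Cl₂ + n_H₂S/√M_H₂S)
= (1.14/√70.90) / (1.14/√70.90 + 3.34/√34.08) = 0.1354/(0.1354 + 0.5721) = 0.191.

0.191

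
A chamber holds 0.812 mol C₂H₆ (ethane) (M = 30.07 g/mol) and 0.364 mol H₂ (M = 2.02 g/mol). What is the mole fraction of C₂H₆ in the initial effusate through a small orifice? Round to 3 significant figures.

0.366

Effusion rate of each component ∝ n_i/√M_i (partial pressure × 1/√M).
Mole fraction of C₂H₆ in the effusate = (n_C₂H₆/√M_C₂H₆) / (n_C₂H₆/√M_C₂H₆ + n_H₂/√M_H₂)
= (0.812/√30.07) / (0.812/√30.07 + 0.364/√2.02) = 0.1481/(0.1481 + 0.2561) = 0.366.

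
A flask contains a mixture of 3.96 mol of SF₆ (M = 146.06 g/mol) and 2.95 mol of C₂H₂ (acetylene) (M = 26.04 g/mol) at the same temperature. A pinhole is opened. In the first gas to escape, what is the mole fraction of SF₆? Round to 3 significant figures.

0.362

Each component's effusion rate ∝ (its partial pressure)·(1/√M) ∝ n_i/√M_i.
Mole fraction of SF₆ in the effusate = (n_SF₆/√M_SF₆) / (n_SF₆/√M_SF₆ + n_C₂H₂/√M_C₂H₂)
= (3.96/√146.06) / (3.96/√146.06 + 2.95/√26.04) = 0.3277/(0.3277 + 0.5781) = 0.362.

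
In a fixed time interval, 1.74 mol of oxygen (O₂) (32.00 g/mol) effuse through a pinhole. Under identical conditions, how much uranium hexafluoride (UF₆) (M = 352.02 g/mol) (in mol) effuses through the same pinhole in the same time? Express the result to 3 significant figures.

Since effusion rate ∝ 1/√M, rate_UF₆/rate_O₂ = √(M_O₂/M_UF₆) = √(32.00/352.02) = √0.09090 = 0.3015.
So the amount for UF₆ is 1.74 × 0.3015 = 0.525 mol.

0.525 mol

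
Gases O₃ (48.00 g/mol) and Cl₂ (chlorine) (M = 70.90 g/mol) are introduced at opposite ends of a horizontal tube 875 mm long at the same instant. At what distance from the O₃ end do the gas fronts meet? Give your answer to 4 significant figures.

480.0 mm

In equal time, each gas travels a distance ∝ its rate ∝ 1/√M, so d_O₃/d_Cl₂ = √(M_Cl₂/M_O₃) = √(70.90/48.00) = 1.215.
With d_O₃ + d_Cl₂ = 875 mm, d_Cl₂ = 875/(1 + 1.215) = 395.0 mm.
d_O₃ = 875 − 395.0 = 480.0 mm.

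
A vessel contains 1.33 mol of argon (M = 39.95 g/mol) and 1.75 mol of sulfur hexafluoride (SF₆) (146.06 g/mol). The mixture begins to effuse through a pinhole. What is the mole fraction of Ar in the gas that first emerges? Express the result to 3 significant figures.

Rate_i ∝ x_i/√M_i (Graham's law weighted by mole fraction), so the effusate composition follows n_i/√M_i.
x_Ar(eff) = (n_Ar/√M_Ar) / (n_Ar/√M_Ar + n_SF₆/√M_SF₆)
= (1.33/√39.95) / (1.33/√39.95 + 1.75/√146.06) = 0.2104/(0.2104 + 0.1448) = 0.592.

0.592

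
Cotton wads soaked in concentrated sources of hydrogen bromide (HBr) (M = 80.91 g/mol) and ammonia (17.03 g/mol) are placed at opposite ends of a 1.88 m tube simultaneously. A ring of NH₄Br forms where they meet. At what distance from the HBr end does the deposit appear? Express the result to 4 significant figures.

The fronts meet when d_HBr + d_NH₃ = L with d_HBr/d_NH₃ = √(M_NH₃/M_HBr) (Graham's law). Here √(M_NH₃/M_HBr) = √(17.03/80.91) = 0.4588.
With d_HBr + d_NH₃ = 1.88 m, d_NH₃ = 1.88/(1 + 0.4588) = 1.289 m.
d_HBr = 1.88 − 1.289 = 0.5913 m.

0.5913 m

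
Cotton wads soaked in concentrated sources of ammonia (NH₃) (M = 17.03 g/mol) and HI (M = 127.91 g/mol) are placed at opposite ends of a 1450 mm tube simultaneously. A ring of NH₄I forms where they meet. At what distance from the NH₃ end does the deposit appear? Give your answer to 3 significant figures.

The fronts meet when d_NH₃ + d_HI = L with d_NH₃/d_HI = √(M_HI/M_NH₃) (Graham's law). Here √(M_HI/M_NH₃) = √(127.91/17.03) = 2.741.
With d_NH₃ + d_HI = 1450 mm, d_HI = 1450/(1 + 2.741) = 387.6 mm.
d_NH₃ = 1450 − 387.6 = 1060 mm.

1060 mm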